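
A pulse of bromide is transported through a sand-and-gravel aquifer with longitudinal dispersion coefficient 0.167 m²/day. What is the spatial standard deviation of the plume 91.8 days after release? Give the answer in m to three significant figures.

Dispersive spreading gives a Gaussian with σ² = 2Dt; advection only shifts the center.
σ = √(2 × 0.167 × 91.8) = 5.54 m.

5.54 m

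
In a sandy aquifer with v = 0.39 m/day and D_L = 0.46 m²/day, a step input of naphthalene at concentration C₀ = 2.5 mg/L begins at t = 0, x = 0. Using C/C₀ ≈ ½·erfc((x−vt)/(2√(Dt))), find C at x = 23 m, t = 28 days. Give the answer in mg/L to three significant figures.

0.0216 mg/L

For a continuous step input, C/C₀ ≈ ½·erfc((x−vt)/(2√(Dt))).
vt = 0.39 × 28 = 10.92 m and 2√(Dt) = 2√(0.46 × 28) = 7.178 m.
Argument (x−vt)/(2√(Dt)) = (23 − 10.92)/7.178 = 1.683; ½·erfc(1.683) = 0.008653.
C = 2.5 × 0.008653 = 0.0216 mg/L.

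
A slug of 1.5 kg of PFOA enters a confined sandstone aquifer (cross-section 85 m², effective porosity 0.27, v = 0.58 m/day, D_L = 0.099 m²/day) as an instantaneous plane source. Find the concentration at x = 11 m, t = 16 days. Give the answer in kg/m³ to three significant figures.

For an instantaneous plane source, C(x,t) = M/(n_e·A·√(4πDt)) · exp(−(x−vt)²/(4Dt)), with n_e·A the pore (flow) area.
Plume center vt = 0.58 × 16 = 9.28 m, so the well at 11 m is 1.72 m downgradient of the peak.
√(4πDt) = 4.462 m, giving peak height M/(n_e·A·√(4πDt)) = 1.5/(0.27 × 85 × 4.462) = 0.01465 kg/m³.
(x−vt)²/(4Dt) = (1.72)²/(4 × 0.099 × 16) = 0.4669; exp(−0.4669) = 0.6269.
C = 0.01465 × 0.6269 = 0.00918 kg/m³.

0.00918 kg/m³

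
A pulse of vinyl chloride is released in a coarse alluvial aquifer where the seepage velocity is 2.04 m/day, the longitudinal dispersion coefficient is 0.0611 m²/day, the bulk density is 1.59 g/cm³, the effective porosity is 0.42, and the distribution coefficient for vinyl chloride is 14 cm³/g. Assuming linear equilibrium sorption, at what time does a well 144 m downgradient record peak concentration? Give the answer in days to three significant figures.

Retardation factor R = 1 + ρ_b·K_d/n = 1 + 1.59 × 14/0.42 = 54.00.
Sorption retards both mechanisms: v_R = v/R = 0.03778 m/day, D_R = D/R = 0.001131 m²/day.
Peak time from v_R²t² + 2D_R t − x² = 0: t = (√(D_R² + v_R²x²) − D_R)/v_R².
√(D_R² + v_R²x²) = √(0.001131² + 0.03778² × 144²) = 5.440; v_R² = 0.001427.
t = (5.440 − 0.001131)/0.001427 = 3810 days.

3810 days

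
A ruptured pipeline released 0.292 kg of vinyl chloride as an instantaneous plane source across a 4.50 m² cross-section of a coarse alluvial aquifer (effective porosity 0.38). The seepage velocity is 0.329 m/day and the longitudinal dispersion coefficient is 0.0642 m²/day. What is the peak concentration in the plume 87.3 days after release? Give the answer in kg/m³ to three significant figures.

0.0203 kg/m³

The peak of an instantaneous 1D plume sits at x = vt; there the Gaussian factor is 1 and C_max = M/(n_e·A·√(4πDt)), where n_e·A is the pore area the mass is dissolved in.
√(4πDt) = √(4π × 0.0642 × 87.3) = 8.392 m, so C_max = 0.292/(0.38 × 4.50 × 8.392) = 0.0203 kg/m³.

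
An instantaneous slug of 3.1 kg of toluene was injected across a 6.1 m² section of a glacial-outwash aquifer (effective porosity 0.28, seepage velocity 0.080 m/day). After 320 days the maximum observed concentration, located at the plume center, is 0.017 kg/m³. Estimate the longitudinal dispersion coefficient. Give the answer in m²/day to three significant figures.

At the plume center C_max = M/(n_e·A·√(4πDt)), so D = M²/(4πt·(n_e·A·C_max)²).
n_e·A·C_max = 0.28 × 6.1 × 0.017 = 0.02904 kg/m.
D = 3.1²/(4π × 320 × 0.02904²) = 2.83 m²/day.

2.83 m²/day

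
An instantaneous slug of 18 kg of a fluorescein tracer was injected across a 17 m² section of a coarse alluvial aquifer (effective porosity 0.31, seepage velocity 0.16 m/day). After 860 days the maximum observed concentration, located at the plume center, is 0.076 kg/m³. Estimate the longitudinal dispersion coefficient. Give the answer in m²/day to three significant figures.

0.187 m²/day

At the plume center C_max = M/(n_e·A·√(4πDt)), so D = M²/(4πt·(n_e·A·C_max)²).
n_e·A·C_max = 0.31 × 17 × 0.076 = 0.4005 kg/m.
D = 18²/(4π × 860 × 0.4005²) = 0.187 m²/day.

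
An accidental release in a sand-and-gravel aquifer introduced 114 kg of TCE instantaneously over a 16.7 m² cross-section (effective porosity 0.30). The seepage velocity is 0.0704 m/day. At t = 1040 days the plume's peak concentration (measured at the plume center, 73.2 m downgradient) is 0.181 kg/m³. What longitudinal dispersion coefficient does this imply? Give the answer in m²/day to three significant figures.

At the plume center C_max = M/(n_e·A·√(4πDt)), so D = M²/(4πt·(n_e·A·C_max)²).
n_e·A·C_max = 0.30 × 16.7 × 0.181 = 0.9068 kg/m.
D = 114²/(4π × 1040 × 0.9068²) = 1.21 m²/day.

1.21 m²/day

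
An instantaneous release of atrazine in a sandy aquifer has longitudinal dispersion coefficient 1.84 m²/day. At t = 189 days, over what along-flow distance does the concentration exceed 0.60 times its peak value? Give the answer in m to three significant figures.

The plume is Gaussian with σ = √(2Dt) = √(2 × 1.84 × 189) = 26.37 m.
C/C_peak = exp(−Δx²/(2σ²)) = 0.60 ⇒ Δx = σ·√(−2 ln 0.60) = 26.37 × 1.011 = 26.66 m.
Width = 2Δx = 53.3 m.

53.3 m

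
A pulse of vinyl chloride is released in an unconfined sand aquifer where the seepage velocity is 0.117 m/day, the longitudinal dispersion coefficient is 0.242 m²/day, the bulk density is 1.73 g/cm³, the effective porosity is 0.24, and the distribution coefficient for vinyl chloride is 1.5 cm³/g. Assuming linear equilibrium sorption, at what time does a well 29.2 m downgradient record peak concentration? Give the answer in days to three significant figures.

2750 days

Retardation factor R = 1 + ρ_b·K_d/n = 1 + 1.73 × 1.5/0.24 = 11.81.
Sorption retards both mechanisms: v_R = v/R = 0.009907 m/day, D_R = D/R = 0.02049 m²/day.
Peak time from v_R²t² + 2D_R t − x² = 0: t = (√(D_R² + v_R²x²) − D_R)/v_R².
√(D_R² + v_R²x²) = √(0.02049² + 0.009907² × 29.2²) = 0.2900; v_R² = 9.815e-05.
t = (0.2900 − 0.02049)/9.815e-05 = 2750 days.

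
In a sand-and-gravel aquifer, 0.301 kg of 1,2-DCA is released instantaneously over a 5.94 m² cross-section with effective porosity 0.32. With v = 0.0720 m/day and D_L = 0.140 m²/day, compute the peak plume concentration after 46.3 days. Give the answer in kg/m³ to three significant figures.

0.0175 kg/m³

The peak of an instantaneous 1D plume sits at x = vt; there the Gaussian factor is 1 and C_max = M/(n_e·A·√(4πDt)), where n_e·A is the pore area the mass is dissolved in.
√(4πDt) = √(4π × 0.140 × 46.3) = 9.025 m, so C_max = 0.301/(0.32 × 5.94 × 9.025) = 0.0175 kg/m³.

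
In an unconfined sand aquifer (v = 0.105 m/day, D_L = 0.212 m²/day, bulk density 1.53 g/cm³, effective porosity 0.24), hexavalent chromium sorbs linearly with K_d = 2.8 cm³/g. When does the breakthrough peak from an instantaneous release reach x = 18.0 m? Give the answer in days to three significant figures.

Retardation factor R = 1 + ρ_b·K_d/n = 1 + 1.53 × 2.8/0.24 = 18.85.
Sorption retards both mechanisms: v_R = v/R = 0.005570 m/day, D_R = D/R = 0.01125 m²/day.
Peak time from v_R²t² + 2D_R t − x² = 0: t = (√(D_R² + v_R²x²) − D_R)/v_R².
√(D_R² + v_R²x²) = √(0.01125² + 0.005570² × 18.0²) = 0.1009; v_R² = 3.102e-05.
t = (0.1009 − 0.01125)/3.102e-05 = 2890 days.

2890 days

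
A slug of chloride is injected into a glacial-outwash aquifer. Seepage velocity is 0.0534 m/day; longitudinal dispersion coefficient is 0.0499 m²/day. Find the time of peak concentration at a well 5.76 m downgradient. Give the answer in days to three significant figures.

91.8 days

For the 1D instantaneous-source solution, setting ∂C/∂t = 0 at fixed x gives v²t² + 2Dt − x² = 0, so t = (√(D² + v²x²) − D)/v².
√(D² + v²x²) = √(0.0499² + 0.0534² × 5.76²) = 0.3116; v² = 0.00285156.
t = (0.3116 − 0.0499)/0.00285156 = 91.8 days (vs. the pure-advection estimate x/v = 108 d).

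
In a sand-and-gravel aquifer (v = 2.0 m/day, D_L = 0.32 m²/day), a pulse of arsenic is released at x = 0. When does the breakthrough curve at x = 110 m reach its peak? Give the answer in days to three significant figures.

54.9 days

For the 1D instantaneous-source solution, setting ∂C/∂t = 0 at fixed x gives v²t² + 2Dt − x² = 0, so t = (√(D² + v²x²) − D)/v².
√(D² + v²x²) = √(0.32² + 2.0² × 110²) = 220.0; v² = 4.
t = (220.0 − 0.32)/4 = 54.9 days (vs. the pure-advection estimate x/v = 55.0 d).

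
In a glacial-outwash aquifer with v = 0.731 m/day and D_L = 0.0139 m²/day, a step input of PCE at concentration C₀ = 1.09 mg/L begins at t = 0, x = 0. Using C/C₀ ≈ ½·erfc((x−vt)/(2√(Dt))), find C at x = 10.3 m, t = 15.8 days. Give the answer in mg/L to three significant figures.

1.06 mg/L

For a continuous step input, C/C₀ ≈ ½·erfc((x−vt)/(2√(Dt))).
vt = 0.731 × 15.8 = 11.5498 m and 2√(Dt) = 2√(0.0139 × 15.8) = 0.9373 m.
Argument (x−vt)/(2√(Dt)) = (10.3 − 11.5498)/0.9373 = -1.333; ½·erfc(-1.333) = 0.9703.
C = 1.09 × 0.9703 = 1.06 mg/L.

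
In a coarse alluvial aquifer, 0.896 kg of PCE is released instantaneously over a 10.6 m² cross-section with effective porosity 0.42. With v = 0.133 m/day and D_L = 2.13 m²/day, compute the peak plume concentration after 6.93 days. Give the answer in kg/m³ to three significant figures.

The peak of an instantaneous 1D plume sits at x = vt; there the Gaussian factor is 1 and C_max = M/(n_e·A·√(4πDt)), where n_e·A is the pore area the mass is dissolved in.
√(4πDt) = √(4π × 2.13 × 6.93) = 13.62 m, so C_max = 0.896/(0.42 × 10.6 × 13.62) = 0.0148 kg/m³.

0.0148 kg/m³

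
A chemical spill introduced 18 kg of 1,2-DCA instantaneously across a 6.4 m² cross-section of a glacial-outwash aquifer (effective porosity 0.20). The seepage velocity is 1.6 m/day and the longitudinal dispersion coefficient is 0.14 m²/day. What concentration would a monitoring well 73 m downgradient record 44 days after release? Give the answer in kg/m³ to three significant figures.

1.21 kg/m³

For an instantaneous plane source, C(x,t) = M/(n_e·A·√(4πDt)) · exp(−(x−vt)²/(4Dt)), with n_e·A the pore (flow) area.
Plume center vt = 1.6 × 44 = 70.4 m, so the well at 73 m is 2.6 m downgradient of the peak.
√(4πDt) = 8.798 m, giving peak height M/(n_e·A·√(4πDt)) = 18/(0.20 × 6.4 × 8.798) = 1.598 kg/m³.
(x−vt)²/(4Dt) = (2.6)²/(4 × 0.14 × 44) = 0.2744; exp(−0.2744) = 0.7600.
C = 1.598 × 0.7600 = 1.21 kg/m³.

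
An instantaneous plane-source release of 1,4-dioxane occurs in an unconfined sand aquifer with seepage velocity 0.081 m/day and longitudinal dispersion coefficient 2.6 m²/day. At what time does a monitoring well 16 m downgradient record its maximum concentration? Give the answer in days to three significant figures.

46.5 days

For the 1D instantaneous-source solution, setting ∂C/∂t = 0 at fixed x gives v²t² + 2Dt − x² = 0, so t = (√(D² + v²x²) − D)/v².
√(D² + v²x²) = √(2.6² + 0.081² × 16²) = 2.905; v² = 0.006561.
t = (2.905 − 2.6)/0.006561 = 46.5 days (vs. the pure-advection estimate x/v = 198 d).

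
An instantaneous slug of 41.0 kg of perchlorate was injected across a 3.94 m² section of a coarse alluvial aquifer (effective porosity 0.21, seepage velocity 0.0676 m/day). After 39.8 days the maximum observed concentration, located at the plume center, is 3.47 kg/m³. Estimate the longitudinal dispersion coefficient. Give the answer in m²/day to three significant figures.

At the plume center C_max = M/(n_e·A·√(4πDt)), so D = M²/(4πt·(n_e·A·C_max)²).
n_e·A·C_max = 0.21 × 3.94 × 3.47 = 2.871 kg/m.
D = 41.0²/(4π × 39.8 × 2.871²) = 0.408 m²/day.

0.408 m²/day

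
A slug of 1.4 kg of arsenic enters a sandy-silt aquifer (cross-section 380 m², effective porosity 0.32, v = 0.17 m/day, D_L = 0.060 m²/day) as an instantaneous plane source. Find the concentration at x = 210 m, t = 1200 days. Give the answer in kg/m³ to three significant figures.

For an instantaneous plane source, C(x,t) = M/(n_e·A·√(4πDt)) · exp(−(x−vt)²/(4Dt)), with n_e·A the pore (flow) area.
Plume center vt = 0.17 × 1200 = 204 m, so the well at 210 m is 6 m downgradient of the peak.
√(4πDt) = 30.08 m, giving peak height M/(n_e·A·√(4πDt)) = 1.4/(0.32 × 380 × 30.08) = 0.0003828 kg/m³.
(x−vt)²/(4Dt) = (6)²/(4 × 0.060 × 1200) = 0.1250; exp(−0.1250) = 0.8825.
C = 0.0003828 × 0.8825 = 0.000338 kg/m³.

0.000338 kg/m³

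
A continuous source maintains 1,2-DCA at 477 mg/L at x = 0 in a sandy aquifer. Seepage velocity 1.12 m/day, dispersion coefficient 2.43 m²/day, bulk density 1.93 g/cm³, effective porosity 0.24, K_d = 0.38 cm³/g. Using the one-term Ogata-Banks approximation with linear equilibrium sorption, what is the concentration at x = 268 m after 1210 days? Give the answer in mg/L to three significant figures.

Retardation factor R = 1 + ρ_b·K_d/n = 1 + 1.93 × 0.38/0.24 = 4.056.
Sorption retards both mechanisms: v_R = v/R = 0.2761 m/day, D_R = D/R = 0.5991 m²/day.
v_R·t = 0.2761 × 1210 = 334.081 m; 2√(D_R t) = 53.85 m; argument = (268 − 334.081)/53.85 = -1.227.
C = C₀ × ½·erfc(-1.227) = 477 × 0.9587 = 457 mg/L.

457 mg/L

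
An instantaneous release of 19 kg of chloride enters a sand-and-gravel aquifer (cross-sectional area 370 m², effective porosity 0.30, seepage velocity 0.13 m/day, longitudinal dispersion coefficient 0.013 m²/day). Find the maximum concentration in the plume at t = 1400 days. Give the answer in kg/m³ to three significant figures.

The peak of an instantaneous 1D plume sits at x = vt; there the Gaussian factor is 1 and C_max = M/(n_e·A·√(4πDt)), where n_e·A is the pore area the mass is dissolved in.
√(4πDt) = √(4π × 0.013 × 1400) = 15.12 m, so C_max = 19/(0.30 × 370 × 15.12) = 0.0113 kg/m³.

0.0113 kg/m³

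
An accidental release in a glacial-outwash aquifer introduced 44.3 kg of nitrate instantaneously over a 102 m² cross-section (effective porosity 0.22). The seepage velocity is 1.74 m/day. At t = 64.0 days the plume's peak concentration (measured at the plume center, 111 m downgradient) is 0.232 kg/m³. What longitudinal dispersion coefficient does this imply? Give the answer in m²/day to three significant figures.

0.0900 m²/day

At the plume center C_max = M/(n_e·A·√(4πDt)), so D = M²/(4πt·(n_e·A·C_max)²).
n_e·A·C_max = 0.22 × 102 × 0.232 = 5.206 kg/m.
D = 44.3²/(4π × 64.0 × 5.206²) = 0.0900 m²/day.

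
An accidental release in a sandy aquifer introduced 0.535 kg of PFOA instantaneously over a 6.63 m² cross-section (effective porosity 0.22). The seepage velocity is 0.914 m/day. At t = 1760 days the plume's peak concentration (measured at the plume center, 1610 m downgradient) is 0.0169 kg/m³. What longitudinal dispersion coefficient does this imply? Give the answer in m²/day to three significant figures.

At the plume center C_max = M/(n_e·A·√(4πDt)), so D = M²/(4πt·(n_e·A·C_max)²).
n_e·A·C_max = 0.22 × 6.63 × 0.0169 = 0.02465 kg/m.
D = 0.535²/(4π × 1760 × 0.02465²) = 0.0213 m²/day.

0.0213 m²/day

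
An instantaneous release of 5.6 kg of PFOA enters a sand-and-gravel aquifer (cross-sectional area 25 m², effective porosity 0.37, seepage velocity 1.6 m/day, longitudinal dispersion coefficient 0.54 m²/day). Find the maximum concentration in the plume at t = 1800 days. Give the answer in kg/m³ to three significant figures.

The peak of an instantaneous 1D plume sits at x = vt; there the Gaussian factor is 1 and C_max = M/(n_e·A·√(4πDt)), where n_e·A is the pore area the mass is dissolved in.
√(4πDt) = √(4π × 0.54 × 1800) = 110.5 m, so C_max = 5.6/(0.37 × 25 × 110.5) = 0.00548 kg/m³.

0.00548 kg/m³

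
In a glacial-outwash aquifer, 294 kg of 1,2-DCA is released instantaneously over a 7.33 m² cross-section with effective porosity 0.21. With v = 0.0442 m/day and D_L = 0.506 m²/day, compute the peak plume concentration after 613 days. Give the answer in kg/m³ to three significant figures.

3.06 kg/m³

The peak of an instantaneous 1D plume sits at x = vt; there the Gaussian factor is 1 and C_max = M/(n_e·A·√(4πDt)), where n_e·A is the pore area the mass is dissolved in.
√(4πDt) = √(4π × 0.506 × 613) = 62.43 m, so C_max = 294/(0.21 × 7.33 × 62.43) = 3.06 kg/m³.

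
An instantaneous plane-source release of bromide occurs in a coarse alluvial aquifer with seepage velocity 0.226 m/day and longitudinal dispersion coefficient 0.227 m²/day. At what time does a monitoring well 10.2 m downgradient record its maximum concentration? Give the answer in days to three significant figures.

For the 1D instantaneous-source solution, setting ∂C/∂t = 0 at fixed x gives v²t² + 2Dt − x² = 0, so t = (√(D² + v²x²) − D)/v².
√(D² + v²x²) = √(0.227² + 0.226² × 10.2²) = 2.316; v² = 0.051076.
t = (2.316 − 0.227)/0.051076 = 40.9 days (vs. the pure-advection estimate x/v = 45.1 d).

40.9 days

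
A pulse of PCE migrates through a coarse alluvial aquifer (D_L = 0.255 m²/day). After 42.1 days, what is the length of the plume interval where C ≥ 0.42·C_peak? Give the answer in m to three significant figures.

The plume is Gaussian with σ = √(2Dt) = √(2 × 0.255 × 42.1) = 4.634 m.
C/C_peak = exp(−Δx²/(2σ²)) = 0.42 ⇒ Δx = σ·√(−2 ln 0.42) = 4.634 × 1.317 = 6.103 m.
Width = 2Δx = 12.2 m.

12.2 m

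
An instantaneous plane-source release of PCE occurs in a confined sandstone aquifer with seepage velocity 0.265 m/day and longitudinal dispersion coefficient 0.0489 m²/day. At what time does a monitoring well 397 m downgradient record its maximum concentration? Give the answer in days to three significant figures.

For the 1D instantaneous-source solution, setting ∂C/∂t = 0 at fixed x gives v²t² + 2Dt − x² = 0, so t = (√(D² + v²x²) − D)/v².
√(D² + v²x²) = √(0.0489² + 0.265² × 397²) = 105.2; v² = 0.070225.
t = (105.2 − 0.0489)/0.070225 = 1500 days (vs. the pure-advection estimate x/v = 1500 d).

1500 days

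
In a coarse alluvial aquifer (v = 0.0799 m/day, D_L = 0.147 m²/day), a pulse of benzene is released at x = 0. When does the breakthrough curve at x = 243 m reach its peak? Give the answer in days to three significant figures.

For the 1D instantaneous-source solution, setting ∂C/∂t = 0 at fixed x gives v²t² + 2Dt − x² = 0, so t = (√(D² + v²x²) − D)/v².
√(D² + v²x²) = √(0.147² + 0.0799² × 243²) = 19.42; v² = 0.00638401.
t = (19.42 − 0.147)/0.00638401 = 3020 days (vs. the pure-advection estimate x/v = 3040 d).

3020 days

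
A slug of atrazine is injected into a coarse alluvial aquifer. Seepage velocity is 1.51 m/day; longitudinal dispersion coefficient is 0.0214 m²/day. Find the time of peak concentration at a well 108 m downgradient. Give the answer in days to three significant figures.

71.5 days

For the 1D instantaneous-source solution, setting ∂C/∂t = 0 at fixed x gives v²t² + 2Dt − x² = 0, so t = (√(D² + v²x²) − D)/v².
√(D² + v²x²) = √(0.0214² + 1.51² × 108²) = 163.1; v² = 2.2801.
t = (163.1 − 0.0214)/2.2801 = 71.5 days (vs. the pure-advection estimate x/v = 71.5 d).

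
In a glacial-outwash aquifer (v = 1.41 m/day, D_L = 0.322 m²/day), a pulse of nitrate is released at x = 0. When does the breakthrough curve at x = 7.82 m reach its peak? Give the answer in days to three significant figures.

For the 1D instantaneous-source solution, setting ∂C/∂t = 0 at fixed x gives v²t² + 2Dt − x² = 0, so t = (√(D² + v²x²) − D)/v².
√(D² + v²x²) = √(0.322² + 1.41² × 7.82²) = 11.03; v² = 1.9881.
t = (11.03 − 0.322)/1.9881 = 5.39 days (vs. the pure-advection estimate x/v = 5.55 d).

5.39 days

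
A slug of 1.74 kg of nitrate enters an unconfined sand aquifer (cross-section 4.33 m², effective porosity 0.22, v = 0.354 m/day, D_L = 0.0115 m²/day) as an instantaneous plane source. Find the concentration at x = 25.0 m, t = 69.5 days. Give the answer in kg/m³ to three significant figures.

0.549 kg/m³

For an instantaneous plane source, C(x,t) = M/(n_e·A·√(4πDt)) · exp(−(x−vt)²/(4Dt)), with n_e·A the pore (flow) area.
Plume center vt = 0.354 × 69.5 = 24.603 m, so the well at 25.0 m is 0.397 m downgradient of the peak.
√(4πDt) = 3.169 m, giving peak height M/(n_e·A·√(4πDt)) = 1.74/(0.22 × 4.33 × 3.169) = 0.5764 kg/m³.
(x−vt)²/(4Dt) = (0.397)²/(4 × 0.0115 × 69.5) = 0.04930; exp(−0.04930) = 0.9519.
C = 0.5764 × 0.9519 = 0.549 kg/m³.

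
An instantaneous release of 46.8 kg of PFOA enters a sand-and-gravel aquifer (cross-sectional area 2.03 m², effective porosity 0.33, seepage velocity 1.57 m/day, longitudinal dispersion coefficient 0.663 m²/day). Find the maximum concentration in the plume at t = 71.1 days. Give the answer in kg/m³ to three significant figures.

2.87 kg/m³

The peak of an instantaneous 1D plume sits at x = vt; there the Gaussian factor is 1 and C_max = M/(n_e·A·√(4πDt)), where n_e·A is the pore area the mass is dissolved in.
√(4πDt) = √(4π × 0.663 × 71.1) = 24.34 m, so C_max = 46.8/(0.33 × 2.03 × 24.34) = 2.87 kg/m³.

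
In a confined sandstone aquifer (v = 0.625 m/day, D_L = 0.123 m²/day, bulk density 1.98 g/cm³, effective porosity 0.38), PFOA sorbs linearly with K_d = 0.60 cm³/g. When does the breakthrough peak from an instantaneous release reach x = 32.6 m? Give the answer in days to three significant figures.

214 days

Retardation factor R = 1 + ρ_b·K_d/n = 1 + 1.98 × 0.60/0.38 = 4.126.
Sorption retards both mechanisms: v_R = v/R = 0.1515 m/day, D_R = D/R = 0.02981 m²/day.
Peak time from v_R²t² + 2D_R t − x² = 0: t = (√(D_R² + v_R²x²) − D_R)/v_R².
√(D_R² + v_R²x²) = √(0.02981² + 0.1515² × 32.6²) = 4.939; v_R² = 0.02295.
t = (4.939 − 0.02981)/0.02295 = 214 days.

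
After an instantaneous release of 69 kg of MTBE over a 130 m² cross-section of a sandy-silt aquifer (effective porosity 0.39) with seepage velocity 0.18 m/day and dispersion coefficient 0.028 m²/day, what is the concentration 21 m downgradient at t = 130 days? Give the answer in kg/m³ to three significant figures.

0.135 kg/m³

For an instantaneous plane source, C(x,t) = M/(n_e·A·√(4πDt)) · exp(−(x−vt)²/(4Dt)), with n_e·A the pore (flow) area.
Plume center vt = 0.18 × 130 = 23.4 m, so the well at 21 m is 2.4 m upgradient of the peak.
√(4πDt) = 6.763 m, giving peak height M/(n_e·A·√(4πDt)) = 69/(0.39 × 130 × 6.763) = 0.2012 kg/m³.
(x−vt)²/(4Dt) = (-2.4)²/(4 × 0.028 × 130) = 0.3956; exp(−0.3956) = 0.6733.
C = 0.2012 × 0.6733 = 0.135 kg/m³.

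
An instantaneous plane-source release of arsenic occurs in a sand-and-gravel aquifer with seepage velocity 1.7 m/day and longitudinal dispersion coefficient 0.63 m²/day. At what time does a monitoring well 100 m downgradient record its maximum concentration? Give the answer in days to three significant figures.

58.6 days

For the 1D instantaneous-source solution, setting ∂C/∂t = 0 at fixed x gives v²t² + 2Dt − x² = 0, so t = (√(D² + v²x²) − D)/v².
√(D² + v²x²) = √(0.63² + 1.7² × 100²) = 170.0; v² = 2.89.
t = (170.0 − 0.63)/2.89 = 58.6 days (vs. the pure-advection estimate x/v = 58.8 d).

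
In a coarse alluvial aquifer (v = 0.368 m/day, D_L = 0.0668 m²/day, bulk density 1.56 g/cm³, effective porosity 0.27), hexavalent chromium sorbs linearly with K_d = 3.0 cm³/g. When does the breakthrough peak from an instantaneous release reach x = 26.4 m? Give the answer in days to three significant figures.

Retardation factor R = 1 + ρ_b·K_d/n = 1 + 1.56 × 3.0/0.27 = 18.33.
Sorption retards both mechanisms: v_R = v/R = 0.02008 m/day, D_R = D/R = 0.003644 m²/day.
Peak time from v_R²t² + 2D_R t − x² = 0: t = (√(D_R² + v_R²x²) − D_R)/v_R².
√(D_R² + v_R²x²) = √(0.003644² + 0.02008² × 26.4²) = 0.5301; v_R² = 0.0004032.
t = (0.5301 − 0.003644)/0.0004032 = 1310 days.

1310 days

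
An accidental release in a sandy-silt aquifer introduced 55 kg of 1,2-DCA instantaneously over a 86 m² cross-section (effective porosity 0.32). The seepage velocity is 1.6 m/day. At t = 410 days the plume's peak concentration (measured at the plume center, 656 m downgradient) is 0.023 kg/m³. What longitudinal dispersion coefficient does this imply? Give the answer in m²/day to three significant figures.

At the plume center C_max = M/(n_e·A·√(4πDt)), so D = M²/(4πt·(n_e·A·C_max)²).
n_e·A·C_max = 0.32 × 86 × 0.023 = 0.6330 kg/m.
D = 55²/(4π × 410 × 0.6330²) = 1.47 m²/day.

1.47 m²/day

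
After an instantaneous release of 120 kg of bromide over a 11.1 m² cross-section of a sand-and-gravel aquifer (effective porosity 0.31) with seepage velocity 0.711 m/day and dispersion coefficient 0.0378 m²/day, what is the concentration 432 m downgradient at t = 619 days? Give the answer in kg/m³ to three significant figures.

For an instantaneous plane source, C(x,t) = M/(n_e·A·√(4πDt)) · exp(−(x−vt)²/(4Dt)), with n_e·A the pore (flow) area.
Plume center vt = 0.711 × 619 = 440.109 m, so the well at 432 m is 8.109 m upgradient of the peak.
√(4πDt) = 17.15 m, giving peak height M/(n_e·A·√(4πDt)) = 120/(0.31 × 11.1 × 17.15) = 2.033 kg/m³.
(x−vt)²/(4Dt) = (-8.109)²/(4 × 0.0378 × 619) = 0.7026; exp(−0.7026) = 0.4953.
C = 2.033 × 0.4953 = 1.01 kg/m³.

1.01 kg/m³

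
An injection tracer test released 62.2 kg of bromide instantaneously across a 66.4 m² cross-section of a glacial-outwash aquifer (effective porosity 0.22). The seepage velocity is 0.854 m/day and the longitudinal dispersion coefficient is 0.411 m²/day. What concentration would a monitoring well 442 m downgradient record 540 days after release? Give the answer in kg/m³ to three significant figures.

0.0533 kg/m³

For an instantaneous plane source, C(x,t) = M/(n_e·A·√(4πDt)) · exp(−(x−vt)²/(4Dt)), with n_e·A the pore (flow) area.
Plume center vt = 0.854 × 540 = 461.16 m, so the well at 442 m is 19.16 m upgradient of the peak.
√(4πDt) = 52.81 m, giving peak height M/(n_e·A·√(4πDt)) = 62.2/(0.22 × 66.4 × 52.81) = 0.08063 kg/m³.
(x−vt)²/(4Dt) = (-19.16)²/(4 × 0.411 × 540) = 0.4135; exp(−0.4135) = 0.6613.
C = 0.08063 × 0.6613 = 0.0533 kg/m³.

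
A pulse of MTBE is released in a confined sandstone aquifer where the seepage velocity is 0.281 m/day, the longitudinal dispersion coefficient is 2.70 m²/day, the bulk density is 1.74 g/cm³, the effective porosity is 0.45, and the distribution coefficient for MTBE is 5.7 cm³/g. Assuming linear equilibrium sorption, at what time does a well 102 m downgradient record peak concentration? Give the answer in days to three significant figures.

7610 days

Retardation factor R = 1 + ρ_b·K_d/n = 1 + 1.74 × 5.7/0.45 = 23.04.
Sorption retards both mechanisms: v_R = v/R = 0.01220 m/day, D_R = D/R = 0.1172 m²/day.
Peak time from v_R²t² + 2D_R t − x² = 0: t = (√(D_R² + v_R²x²) − D_R)/v_R².
√(D_R² + v_R²x²) = √(0.1172² + 0.01220² × 102²) = 1.250; v_R² = 0.0001488.
t = (1.250 − 0.1172)/0.0001488 = 7610 days.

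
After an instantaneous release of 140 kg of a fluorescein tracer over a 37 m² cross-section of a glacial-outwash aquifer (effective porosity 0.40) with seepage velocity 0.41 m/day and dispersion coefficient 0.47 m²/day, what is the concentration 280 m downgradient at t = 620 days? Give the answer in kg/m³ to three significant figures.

For an instantaneous plane source, C(x,t) = M/(n_e·A·√(4πDt)) · exp(−(x−vt)²/(4Dt)), with n_e·A the pore (flow) area.
Plume center vt = 0.41 × 620 = 254.2 m, so the well at 280 m is 25.8 m downgradient of the peak.
√(4πDt) = 60.51 m, giving peak height M/(n_e·A·√(4πDt)) = 140/(0.40 × 37 × 60.51) = 0.1563 kg/m³.
(x−vt)²/(4Dt) = (25.8)²/(4 × 0.47 × 620) = 0.5711; exp(−0.5711) = 0.5649.
C = 0.1563 × 0.5649 = 0.0883 kg/m³.

0.0883 kg/m³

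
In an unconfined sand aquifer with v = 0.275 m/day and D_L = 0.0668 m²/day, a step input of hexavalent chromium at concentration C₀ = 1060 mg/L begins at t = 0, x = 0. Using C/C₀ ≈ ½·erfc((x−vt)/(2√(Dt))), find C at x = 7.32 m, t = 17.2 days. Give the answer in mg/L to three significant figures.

46.4 mg/L

For a continuous step input, C/C₀ ≈ ½·erfc((x−vt)/(2√(Dt))).
vt = 0.275 × 17.2 = 4.73 m and 2√(Dt) = 2√(0.0668 × 17.2) = 2.144 m.
Argument (x−vt)/(2√(Dt)) = (7.32 − 4.73)/2.144 = 1.208; ½·erfc(1.208) = 0.04378.
C = 1060 × 0.04378 = 46.4 mg/L.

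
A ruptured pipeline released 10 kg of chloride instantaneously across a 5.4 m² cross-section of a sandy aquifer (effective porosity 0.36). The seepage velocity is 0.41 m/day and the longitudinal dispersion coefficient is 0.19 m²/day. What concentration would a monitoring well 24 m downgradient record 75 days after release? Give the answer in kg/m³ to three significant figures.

For an instantaneous plane source, C(x,t) = M/(n_e·A·√(4πDt)) · exp(−(x−vt)²/(4Dt)), with n_e·A the pore (flow) area.
Plume center vt = 0.41 × 75 = 30.75 m, so the well at 24 m is 6.75 m upgradient of the peak.
√(4πDt) = 13.38 m, giving peak height M/(n_e·A·√(4πDt)) = 10/(0.36 × 5.4 × 13.38) = 0.3845 kg/m³.
(x−vt)²/(4Dt) = (-6.75)²/(4 × 0.19 × 75) = 0.7993; exp(−0.7993) = 0.4496.
C = 0.3845 × 0.4496 = 0.173 kg/m³.

0.173 kg/m³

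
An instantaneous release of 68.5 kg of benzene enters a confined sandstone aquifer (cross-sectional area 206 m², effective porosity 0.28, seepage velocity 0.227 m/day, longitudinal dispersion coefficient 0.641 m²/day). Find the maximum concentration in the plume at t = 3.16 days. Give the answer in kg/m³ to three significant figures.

The peak of an instantaneous 1D plume sits at x = vt; there the Gaussian factor is 1 and C_max = M/(n_e·A·√(4πDt)), where n_e·A is the pore area the mass is dissolved in.
√(4πDt) = √(4π × 0.641 × 3.16) = 5.045 m, so C_max = 68.5/(0.28 × 206 × 5.045) = 0.235 kg/m³.

0.235 kg/m³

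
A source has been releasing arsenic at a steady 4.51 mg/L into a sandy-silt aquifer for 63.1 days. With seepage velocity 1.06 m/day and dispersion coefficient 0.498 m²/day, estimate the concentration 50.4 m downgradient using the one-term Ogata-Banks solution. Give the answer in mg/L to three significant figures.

4.43 mg/L

For a continuous step input, C/C₀ ≈ ½·erfc((x−vt)/(2√(Dt))).
vt = 1.06 × 63.1 = 66.886 m and 2√(Dt) = 2√(0.498 × 63.1) = 11.21 m.
Argument (x−vt)/(2√(Dt)) = (50.4 − 66.886)/11.21 = -1.471; ½·erfc(-1.471) = 0.9813.
C = 4.51 × 0.9813 = 4.43 mg/L.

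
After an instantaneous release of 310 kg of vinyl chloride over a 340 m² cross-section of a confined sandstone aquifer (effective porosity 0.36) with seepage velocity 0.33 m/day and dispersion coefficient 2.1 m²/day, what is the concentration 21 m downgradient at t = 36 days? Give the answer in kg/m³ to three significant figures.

For an instantaneous plane source, C(x,t) = M/(n_e·A·√(4πDt)) · exp(−(x−vt)²/(4Dt)), with n_e·A the pore (flow) area.
Plume center vt = 0.33 × 36 = 11.88 m, so the well at 21 m is 9.12 m downgradient of the peak.
√(4πDt) = 30.82 m, giving peak height M/(n_e·A·√(4πDt)) = 310/(0.36 × 340 × 30.82) = 0.08218 kg/m³.
(x−vt)²/(4Dt) = (9.12)²/(4 × 2.1 × 36) = 0.2750; exp(−0.2750) = 0.7596.
C = 0.08218 × 0.7596 = 0.0624 kg/m³.

0.0624 kg/m³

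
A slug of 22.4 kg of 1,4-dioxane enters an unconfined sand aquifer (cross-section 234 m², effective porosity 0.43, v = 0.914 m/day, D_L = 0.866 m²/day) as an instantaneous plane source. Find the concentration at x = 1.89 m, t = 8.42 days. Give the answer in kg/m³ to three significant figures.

For an instantaneous plane source, C(x,t) = M/(n_e·A·√(4πDt)) · exp(−(x−vt)²/(4Dt)), with n_e·A the pore (flow) area.
Plume center vt = 0.914 × 8.42 = 7.69588 m, so the well at 1.89 m is 5.80588 m upgradient of the peak.
√(4πDt) = 9.572 m, giving peak height M/(n_e·A·√(4πDt)) = 22.4/(0.43 × 234 × 9.572) = 0.02326 kg/m³.
(x−vt)²/(4Dt) = (-5.80588)²/(4 × 0.866 × 8.42) = 1.156; exp(−1.156) = 0.3147.
C = 0.02326 × 0.3147 = 0.00732 kg/m³.

0.00732 kg/m³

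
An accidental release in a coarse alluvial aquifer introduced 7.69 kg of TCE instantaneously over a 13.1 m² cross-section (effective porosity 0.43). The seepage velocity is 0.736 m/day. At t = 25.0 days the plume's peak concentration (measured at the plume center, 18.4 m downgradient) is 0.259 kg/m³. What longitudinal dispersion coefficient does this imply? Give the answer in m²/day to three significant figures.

At the plume center C_max = M/(n_e·A·√(4πDt)), so D = M²/(4πt·(n_e·A·C_max)²).
n_e·A·C_max = 0.43 × 13.1 × 0.259 = 1.459 kg/m.
D = 7.69²/(4π × 25.0 × 1.459²) = 0.0884 m²/day.

0.0884 m²/day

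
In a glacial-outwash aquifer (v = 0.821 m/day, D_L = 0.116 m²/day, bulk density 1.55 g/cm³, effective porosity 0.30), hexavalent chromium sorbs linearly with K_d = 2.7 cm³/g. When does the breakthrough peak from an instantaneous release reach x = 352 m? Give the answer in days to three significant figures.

6410 days

Retardation factor R = 1 + ρ_b·K_d/n = 1 + 1.55 × 2.7/0.30 = 14.95.
Sorption retards both mechanisms: v_R = v/R = 0.05492 m/day, D_R = D/R = 0.007759 m²/day.
Peak time from v_R²t² + 2D_R t − x² = 0: t = (√(D_R² + v_R²x²) − D_R)/v_R².
√(D_R² + v_R²x²) = √(0.007759² + 0.05492² × 352²) = 19.33; v_R² = 0.003016.
t = (19.33 − 0.007759)/0.003016 = 6410 days.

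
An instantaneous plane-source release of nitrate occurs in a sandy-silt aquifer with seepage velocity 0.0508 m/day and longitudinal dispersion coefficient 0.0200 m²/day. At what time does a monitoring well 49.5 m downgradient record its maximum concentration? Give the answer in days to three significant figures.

For the 1D instantaneous-source solution, setting ∂C/∂t = 0 at fixed x gives v²t² + 2Dt − x² = 0, so t = (√(D² + v²x²) − D)/v².
√(D² + v²x²) = √(0.0200² + 0.0508² × 49.5²) = 2.515; v² = 0.00258064.
t = (2.515 − 0.0200)/0.00258064 = 967 days (vs. the pure-advection estimate x/v = 974 d).

967 days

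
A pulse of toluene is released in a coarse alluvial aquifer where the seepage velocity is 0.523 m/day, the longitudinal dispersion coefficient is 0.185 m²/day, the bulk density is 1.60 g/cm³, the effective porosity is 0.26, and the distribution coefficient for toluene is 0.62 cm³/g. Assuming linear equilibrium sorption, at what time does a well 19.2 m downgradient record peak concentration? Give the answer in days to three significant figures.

174 days

Retardation factor R = 1 + ρ_b·K_d/n = 1 + 1.60 × 0.62/0.26 = 4.815.
Sorption retards both mechanisms: v_R = v/R = 0.1086 m/day, D_R = D/R = 0.03842 m²/day.
Peak time from v_R²t² + 2D_R t − x² = 0: t = (√(D_R² + v_R²x²) − D_R)/v_R².
√(D_R² + v_R²x²) = √(0.03842² + 0.1086² × 19.2²) = 2.085; v_R² = 0.01179.
t = (2.085 − 0.03842)/0.01179 = 174 days.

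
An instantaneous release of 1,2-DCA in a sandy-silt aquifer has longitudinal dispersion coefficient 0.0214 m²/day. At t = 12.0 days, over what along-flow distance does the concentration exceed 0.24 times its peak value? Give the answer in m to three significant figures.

2.42 m

The plume is Gaussian with σ = √(2Dt) = √(2 × 0.0214 × 12.0) = 0.7167 m.
C/C_peak = exp(−Δx²/(2σ²)) = 0.24 ⇒ Δx = σ·√(−2 ln 0.24) = 0.7167 × 1.689 = 1.211 m.
Width = 2Δx = 2.42 m.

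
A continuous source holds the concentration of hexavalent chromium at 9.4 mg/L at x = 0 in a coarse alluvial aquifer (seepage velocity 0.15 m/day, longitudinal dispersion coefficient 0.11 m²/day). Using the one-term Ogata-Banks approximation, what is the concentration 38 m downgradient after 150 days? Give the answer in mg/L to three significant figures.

0.0328 mg/L

For a continuous step input, C/C₀ ≈ ½·erfc((x−vt)/(2√(Dt))).
vt = 0.15 × 150 = 22.5 m and 2√(Dt) = 2√(0.11 × 150) = 8.124 m.
Argument (x−vt)/(2√(Dt)) = (38 − 22.5)/8.124 = 1.908; ½·erfc(1.908) = 0.003485.
C = 9.4 × 0.003485 = 0.0328 mg/L.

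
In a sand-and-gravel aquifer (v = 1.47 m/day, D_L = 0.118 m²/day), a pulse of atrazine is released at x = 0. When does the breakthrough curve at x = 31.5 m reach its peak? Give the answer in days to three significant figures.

21.4 days

For the 1D instantaneous-source solution, setting ∂C/∂t = 0 at fixed x gives v²t² + 2Dt − x² = 0, so t = (√(D² + v²x²) − D)/v².
√(D² + v²x²) = √(0.118² + 1.47² × 31.5²) = 46.31; v² = 2.1609.
t = (46.31 − 0.118)/2.1609 = 21.4 days (vs. the pure-advection estimate x/v = 21.4 d).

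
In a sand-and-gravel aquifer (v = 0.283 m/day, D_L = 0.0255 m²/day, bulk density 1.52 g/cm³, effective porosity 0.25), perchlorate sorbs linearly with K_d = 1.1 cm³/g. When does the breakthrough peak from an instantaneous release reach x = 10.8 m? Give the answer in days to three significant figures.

291 days

Retardation factor R = 1 + ρ_b·K_d/n = 1 + 1.52 × 1.1/0.25 = 7.688.
Sorption retards both mechanisms: v_R = v/R = 0.03681 m/day, D_R = D/R = 0.003317 m²/day.
Peak time from v_R²t² + 2D_R t − x² = 0: t = (√(D_R² + v_R²x²) − D_R)/v_R².
√(D_R² + v_R²x²) = √(0.003317² + 0.03681² × 10.8²) = 0.3976; v_R² = 0.001355.
t = (0.3976 − 0.003317)/0.001355 = 291 days.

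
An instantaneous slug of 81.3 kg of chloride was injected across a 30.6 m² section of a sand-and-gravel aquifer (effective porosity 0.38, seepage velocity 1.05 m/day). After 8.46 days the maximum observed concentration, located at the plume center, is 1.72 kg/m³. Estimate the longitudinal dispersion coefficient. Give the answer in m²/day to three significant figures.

At the plume center C_max = M/(n_e·A·√(4πDt)), so D = M²/(4πt·(n_e·A·C_max)²).
n_e·A·C_max = 0.38 × 30.6 × 1.72 = 20.00 kg/m.
D = 81.3²/(4π × 8.46 × 20.00²) = 0.155 m²/day.

0.155 m²/day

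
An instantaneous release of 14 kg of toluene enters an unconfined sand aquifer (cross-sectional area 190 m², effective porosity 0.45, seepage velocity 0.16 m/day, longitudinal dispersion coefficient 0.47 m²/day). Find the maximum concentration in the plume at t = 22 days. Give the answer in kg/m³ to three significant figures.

0.0144 kg/m³

The peak of an instantaneous 1D plume sits at x = vt; there the Gaussian factor is 1 and C_max = M/(n_e·A·√(4πDt)), where n_e·A is the pore area the mass is dissolved in.
√(4πDt) = √(4π × 0.47 × 22) = 11.40 m, so C_max = 14/(0.45 × 190 × 11.40) = 0.0144 kg/m³.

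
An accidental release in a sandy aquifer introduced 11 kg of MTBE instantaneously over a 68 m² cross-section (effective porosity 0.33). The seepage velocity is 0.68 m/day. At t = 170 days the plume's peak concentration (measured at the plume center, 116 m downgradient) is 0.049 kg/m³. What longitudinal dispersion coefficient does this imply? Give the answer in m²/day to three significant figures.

0.0468 m²/day

At the plume center C_max = M/(n_e·A·√(4πDt)), so D = M²/(4πt·(n_e·A·C_max)²).
n_e·A·C_max = 0.33 × 68 × 0.049 = 1.100 kg/m.
D = 11²/(4π × 170 × 1.100²) = 0.0468 m²/day.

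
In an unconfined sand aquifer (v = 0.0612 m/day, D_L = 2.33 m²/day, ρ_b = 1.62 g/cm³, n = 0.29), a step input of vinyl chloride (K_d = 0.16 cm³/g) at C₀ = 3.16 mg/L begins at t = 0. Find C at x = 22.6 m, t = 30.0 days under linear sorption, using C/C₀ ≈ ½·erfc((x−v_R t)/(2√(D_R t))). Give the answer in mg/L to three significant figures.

0.0187 mg/L

Retardation factor R = 1 + ρ_b·K_d/n = 1 + 1.62 × 0.16/0.29 = 1.894.
Sorption retards both mechanisms: v_R = v/R = 0.03231 m/day, D_R = D/R = 1.230 m²/day.
v_R·t = 0.03231 × 30.0 = 0.9693 m; 2√(D_R t) = 12.15 m; argument = (22.6 − 0.9693)/12.15 = 1.780.
C = C₀ × ½·erfc(1.780) = 3.16 × 0.005913 = 0.0187 mg/L.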